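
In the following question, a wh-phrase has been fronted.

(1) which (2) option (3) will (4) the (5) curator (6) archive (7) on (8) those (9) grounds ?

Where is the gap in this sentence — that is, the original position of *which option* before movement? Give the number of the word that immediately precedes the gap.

Before movement: The curator will archive which option on those grounds.
'which option' functions as the direct object of 'archive'. It moves to the left edge, and the trace sits right after 'archive':
Which option will the curator archive ___ on those grounds?
'archive' is word 6.

6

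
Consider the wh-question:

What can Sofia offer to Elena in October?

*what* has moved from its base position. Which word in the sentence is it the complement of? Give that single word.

Underlying clause: Sofia can offer what to Elena in October.
'what' is the direct object of 'offer'. It moves to the left edge, and the trace sits right after 'offer':
What can Sofia offer ___ to Elena in October?

offer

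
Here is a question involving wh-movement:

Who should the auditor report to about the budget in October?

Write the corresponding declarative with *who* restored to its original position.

'who' is the object of the preposition 'to'. Wh-movement fronts it, leaving a gap right after 'to':
Who should the auditor report to ___ about the budget in October?

The auditor should report to who about the budget in October.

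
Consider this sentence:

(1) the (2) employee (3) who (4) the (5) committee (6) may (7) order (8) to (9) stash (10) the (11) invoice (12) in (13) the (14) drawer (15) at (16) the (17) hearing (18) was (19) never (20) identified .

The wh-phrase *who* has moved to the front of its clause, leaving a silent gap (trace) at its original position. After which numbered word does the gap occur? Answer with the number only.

'who' is the direct object of 'order'. Fronting leaves a gap immediately after 'order':
The employee who the committee may order ___ to stash the invoice in the drawer at the hearing was never identified.
'order' is word 7.

7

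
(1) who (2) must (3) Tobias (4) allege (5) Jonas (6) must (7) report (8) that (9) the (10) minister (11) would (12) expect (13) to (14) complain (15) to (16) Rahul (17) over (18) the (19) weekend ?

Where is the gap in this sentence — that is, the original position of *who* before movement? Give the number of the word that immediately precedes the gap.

In situ: Tobias must allege Jonas must report that the minister would expect who to complain to Rahul over the weekend.
'who' functions as the direct object of 'expect'. Wh-movement fronts it, leaving a gap right after 'expect':
Who must Tobias allege Jonas must report that the minister would expect ___ to complain to Rahul over the weekend?
'expect' is word 12.

12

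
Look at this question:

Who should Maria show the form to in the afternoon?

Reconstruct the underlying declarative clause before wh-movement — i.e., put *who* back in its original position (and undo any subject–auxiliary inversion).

Maria should show the form to who in the afternoon.

'who' is the object of the preposition 'to' (recipient of 'show'). It moves to the left edge, and the trace sits right after 'to':
Who should Maria show the form to ___ in the afternoon?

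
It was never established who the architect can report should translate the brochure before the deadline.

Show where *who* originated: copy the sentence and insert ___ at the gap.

It was never established who the architect can report ___ should translate the brochure before the deadline.

Pre-movement form: The architect can report who should translate the brochure before the deadline.
'who' is the subject of the clause embedded under 'report'. The gap is right after 'report'.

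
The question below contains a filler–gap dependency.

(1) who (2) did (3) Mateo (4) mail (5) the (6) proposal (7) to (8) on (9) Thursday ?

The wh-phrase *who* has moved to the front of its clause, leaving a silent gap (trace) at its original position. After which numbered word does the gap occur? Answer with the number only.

Underlying clause: Mateo did mail the proposal to who on Thursday.
'who' functions as the object of the preposition 'to' (recipient of 'mail'). It moves to the left edge, and the trace sits right after 'to':
Who did Mateo mail the proposal to ___ on Thursday?
'to' is word 7.

7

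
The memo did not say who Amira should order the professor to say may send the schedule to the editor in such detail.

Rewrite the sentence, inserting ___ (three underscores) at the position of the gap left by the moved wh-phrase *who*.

The memo did not say who Amira should order the professor to say ___ may send the schedule to the editor in such detail.

Before movement: Amira should order the professor to say who may send the schedule to the editor in such detail.
'who' functions as the subject of the clause embedded under 'say'. The gap is right after 'say'.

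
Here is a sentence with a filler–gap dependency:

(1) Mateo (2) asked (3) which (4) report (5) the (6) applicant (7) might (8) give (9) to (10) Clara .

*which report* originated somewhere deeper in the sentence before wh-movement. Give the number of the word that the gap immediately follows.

8

Pre-movement form: The applicant might give which report to Clara.
'which report' functions as the direct object of 'give'. Wh-movement fronts it, leaving a gap right after 'give':
Mateo asked which report the applicant might give ___ to Clara.
'give' is word 8.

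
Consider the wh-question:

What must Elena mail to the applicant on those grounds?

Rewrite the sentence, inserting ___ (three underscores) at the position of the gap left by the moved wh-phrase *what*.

In situ: Elena must mail what to the applicant on those grounds.
'what' functions as the direct object of 'mail'. The gap is right after 'mail'.

What must Elena mail ___ to the applicant on those grounds?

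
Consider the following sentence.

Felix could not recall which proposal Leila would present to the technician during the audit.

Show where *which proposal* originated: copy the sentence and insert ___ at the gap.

Felix could not recall which proposal Leila would present ___ to the technician during the audit.

In situ: Leila would present which proposal to the technician during the audit.
'which proposal' is the direct object of 'present'. The gap is right after 'present'.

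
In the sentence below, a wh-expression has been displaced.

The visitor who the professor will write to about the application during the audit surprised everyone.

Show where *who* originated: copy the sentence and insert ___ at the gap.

The visitor who the professor will write to ___ about the application during the audit surprised everyone.

The filler 'who' is interpreted as the object of the preposition 'to'. The gap is right after 'to'.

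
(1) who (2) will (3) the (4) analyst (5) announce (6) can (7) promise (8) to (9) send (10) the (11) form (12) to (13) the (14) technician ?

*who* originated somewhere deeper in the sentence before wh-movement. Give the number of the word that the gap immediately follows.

5

Pre-movement form: The analyst will announce who can promise to send the form to the technician.
'who' functions as the subject of the clause embedded under 'announce'. It moves to the left edge, and the trace sits right after 'announce':
Who will the analyst announce ___ can promise to send the form to the technician?
'announce' is word 5.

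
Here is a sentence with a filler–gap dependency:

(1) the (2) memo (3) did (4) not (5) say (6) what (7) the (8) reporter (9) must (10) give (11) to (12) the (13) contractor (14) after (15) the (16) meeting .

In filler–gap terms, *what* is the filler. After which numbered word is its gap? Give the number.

Pre-movement form: The reporter must give what to the contractor after the meeting.
'what' functions as the direct object of 'give'. Fronting leaves a gap immediately after 'give':
The memo did not say what the reporter must give ___ to the contractor after the meeting.
'give' is word 10.

10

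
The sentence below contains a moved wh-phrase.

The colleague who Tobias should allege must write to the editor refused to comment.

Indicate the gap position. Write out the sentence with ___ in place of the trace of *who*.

The filler 'who' is interpreted as the subject of the clause embedded under 'allege'. The gap is right after 'allege'.

The colleague who Tobias should allege ___ must write to the editor refused to comment.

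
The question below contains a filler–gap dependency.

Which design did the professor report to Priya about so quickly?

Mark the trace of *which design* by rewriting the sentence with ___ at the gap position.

Underlying clause: The professor did report to Priya about which design so quickly.
'which design' is the object of the preposition 'about'. The gap is right after 'about'.

Which design did the professor report to Priya about ___ so quickly?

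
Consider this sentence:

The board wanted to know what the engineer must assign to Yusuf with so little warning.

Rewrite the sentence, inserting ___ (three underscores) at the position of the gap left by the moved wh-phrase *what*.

The board wanted to know what the engineer must assign ___ to Yusuf with so little warning.

Pre-movement form: The engineer must assign what to Yusuf with so little warning.
The filler 'what' is interpreted as the direct object of 'assign'. The gap is right after 'assign'.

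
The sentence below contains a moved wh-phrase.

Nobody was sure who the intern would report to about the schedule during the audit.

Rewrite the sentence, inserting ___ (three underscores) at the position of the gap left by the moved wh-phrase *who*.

Nobody was sure who the intern would report to ___ about the schedule during the audit.

Underlying clause: The intern would report to who about the schedule during the audit.
'who' is the object of the preposition 'to'. The gap is right after 'to'.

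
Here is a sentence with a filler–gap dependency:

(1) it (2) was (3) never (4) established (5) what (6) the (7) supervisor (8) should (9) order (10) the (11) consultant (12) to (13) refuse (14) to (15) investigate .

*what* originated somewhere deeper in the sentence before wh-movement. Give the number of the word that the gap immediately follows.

15

Pre-movement form: The supervisor should order the consultant to refuse to investigate what.
'what' functions as the direct object of 'investigate'. It moves to the left edge, and the trace sits right after 'investigate':
It was never established what the supervisor should order the consultant to refuse to investigate ___.
'investigate' is word 15.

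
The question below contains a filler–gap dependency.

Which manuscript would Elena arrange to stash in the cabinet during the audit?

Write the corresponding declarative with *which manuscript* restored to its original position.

'which manuscript' is the direct object of 'stash'. It moves to the left edge, and the trace sits right after 'stash':
Which manuscript would Elena arrange to stash ___ in the cabinet during the audit?

Elena would arrange to stash which manuscript in the cabinet during the audit.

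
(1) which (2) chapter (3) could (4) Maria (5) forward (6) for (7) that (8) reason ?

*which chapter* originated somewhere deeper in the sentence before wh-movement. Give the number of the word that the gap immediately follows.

5

Underlying clause: Maria could forward which chapter for that reason.
The filler 'which chapter' is interpreted as the direct object of 'forward'. It moves to the left edge, and the trace sits right after 'forward':
Which chapter could Maria forward ___ for that reason?
'forward' is word 5.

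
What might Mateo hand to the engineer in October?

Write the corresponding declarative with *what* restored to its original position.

Mateo might hand what to the engineer in October.

'what' is the direct object of 'hand'. It moves to the left edge, and the trace sits right after 'hand':
What might Mateo hand ___ to the engineer in October?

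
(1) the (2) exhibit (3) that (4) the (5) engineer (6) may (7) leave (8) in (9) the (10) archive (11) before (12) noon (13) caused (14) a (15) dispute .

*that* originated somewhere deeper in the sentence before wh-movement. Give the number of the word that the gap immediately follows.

'that' is the direct object of 'leave'. Fronting leaves a gap immediately after 'leave':
The exhibit that the engineer may leave ___ in the archive before noon caused a dispute.
'leave' is word 7.

7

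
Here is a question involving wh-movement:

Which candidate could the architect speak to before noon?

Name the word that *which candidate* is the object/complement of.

Pre-movement form: The architect could speak to which candidate before noon.
The filler 'which candidate' is interpreted as the object of the preposition 'to'. It moves to the left edge, and the trace sits right after 'to':
Which candidate could the architect speak to ___ before noon?

to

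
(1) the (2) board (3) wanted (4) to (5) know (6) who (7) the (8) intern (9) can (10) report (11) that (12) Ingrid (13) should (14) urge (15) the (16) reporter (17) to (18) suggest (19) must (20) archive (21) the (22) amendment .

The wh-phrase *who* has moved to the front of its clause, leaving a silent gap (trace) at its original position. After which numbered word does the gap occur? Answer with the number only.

In situ: The intern can report that Ingrid should urge the reporter to suggest who must archive the amendment.
'who' functions as the subject of the clause embedded under 'suggest'. It moves to the left edge, and the trace sits right after 'suggest':
The board wanted to know who the intern can report that Ingrid should urge the reporter to suggest ___ must archive the amendment.
'suggest' is word 18.

18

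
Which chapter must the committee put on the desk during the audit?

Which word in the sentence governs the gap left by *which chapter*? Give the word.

put

Pre-movement form: The committee must put which chapter on the desk during the audit.
The filler 'which chapter' is interpreted as the direct object of 'put'. Fronting leaves a gap immediately after 'put':
Which chapter must the committee put ___ on the desk during the audit?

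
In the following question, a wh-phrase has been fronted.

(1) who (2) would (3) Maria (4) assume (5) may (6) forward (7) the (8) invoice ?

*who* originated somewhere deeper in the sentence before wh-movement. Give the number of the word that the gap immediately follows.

Pre-movement form: Maria would assume who may forward the invoice.
The filler 'who' is interpreted as the subject of the clause embedded under 'assume'. It moves to the left edge, and the trace sits right after 'assume':
Who would Maria assume ___ may forward the invoice?
'assume' is word 4.

4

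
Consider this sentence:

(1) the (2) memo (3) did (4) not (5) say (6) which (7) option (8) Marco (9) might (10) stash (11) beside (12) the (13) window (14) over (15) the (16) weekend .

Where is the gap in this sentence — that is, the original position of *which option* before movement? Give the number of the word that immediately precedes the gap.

Before movement: Marco might stash which option beside the window over the weekend.
'which option' functions as the direct object of 'stash'. Fronting leaves a gap immediately after 'stash':
The memo did not say which option Marco might stash ___ beside the window over the weekend.
'stash' is word 10.

10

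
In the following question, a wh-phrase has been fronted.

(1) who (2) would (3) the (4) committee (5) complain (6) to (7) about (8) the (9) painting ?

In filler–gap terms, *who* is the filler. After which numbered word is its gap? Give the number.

Underlying clause: The committee would complain to who about the painting.
'who' is the object of the preposition 'to'. It moves to the left edge, and the trace sits right after 'to':
Who would the committee complain to ___ about the painting?
'to' is word 6.

6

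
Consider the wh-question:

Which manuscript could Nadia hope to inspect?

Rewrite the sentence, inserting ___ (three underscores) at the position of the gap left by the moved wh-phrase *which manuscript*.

Underlying clause: Nadia could hope to inspect which manuscript.
'which manuscript' functions as the direct object of 'inspect'. The gap is right after 'inspect'.

Which manuscript could Nadia hope to inspect ___?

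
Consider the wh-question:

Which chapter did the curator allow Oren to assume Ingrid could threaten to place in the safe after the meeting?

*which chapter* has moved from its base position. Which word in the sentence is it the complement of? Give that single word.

place

In situ: The curator did allow Oren to assume Ingrid could threaten to place which chapter in the safe after the meeting.
'which chapter' is the direct object of 'place'. Fronting leaves a gap immediately after 'place':
Which chapter did the curator allow Oren to assume Ingrid could threaten to place ___ in the safe after the meeting?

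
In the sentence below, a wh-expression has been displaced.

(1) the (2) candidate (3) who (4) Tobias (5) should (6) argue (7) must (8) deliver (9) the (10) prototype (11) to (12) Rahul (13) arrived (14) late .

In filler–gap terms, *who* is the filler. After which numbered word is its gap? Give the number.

'who' functions as the subject of the clause embedded under 'argue'. It moves to the left edge, and the trace sits right after 'argue':
The candidate who Tobias should argue ___ must deliver the prototype to Rahul arrived late.
'argue' is word 6.

6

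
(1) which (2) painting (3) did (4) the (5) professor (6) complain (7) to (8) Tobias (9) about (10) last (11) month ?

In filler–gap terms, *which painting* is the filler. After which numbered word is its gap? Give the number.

Underlying clause: The professor did complain to Tobias about which painting last month.
'which painting' functions as the object of the preposition 'about'. It moves to the left edge, and the trace sits right after 'about':
Which painting did the professor complain to Tobias about ___ last month?
'about' is word 9.

9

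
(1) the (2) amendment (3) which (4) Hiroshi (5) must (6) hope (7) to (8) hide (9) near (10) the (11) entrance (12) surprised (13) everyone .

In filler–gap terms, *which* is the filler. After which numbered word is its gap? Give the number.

'which' is the direct object of 'hide'. Wh-movement fronts it, leaving a gap right after 'hide':
The amendment which Hiroshi must hope to hide ___ near the entrance surprised everyone.
'hide' is word 8.

8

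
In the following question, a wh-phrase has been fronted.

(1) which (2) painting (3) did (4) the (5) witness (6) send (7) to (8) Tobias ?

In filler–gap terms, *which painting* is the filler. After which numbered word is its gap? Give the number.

6

In situ: The witness did send which painting to Tobias.
'which painting' is the direct object of 'send'. Fronting leaves a gap immediately after 'send':
Which painting did the witness send ___ to Tobias?
'send' is word 6.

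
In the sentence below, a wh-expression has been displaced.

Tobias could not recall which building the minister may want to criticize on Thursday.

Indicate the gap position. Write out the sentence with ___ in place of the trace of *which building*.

Tobias could not recall which building the minister may want to criticize ___ on Thursday.

Underlying clause: The minister may want to criticize which building on Thursday.
The filler 'which building' is interpreted as the direct object of 'criticize'. The gap is right after 'criticize'.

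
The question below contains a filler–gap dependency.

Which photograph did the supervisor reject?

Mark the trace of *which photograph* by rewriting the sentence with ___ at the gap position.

Which photograph did the supervisor reject ___?

Pre-movement form: The supervisor did reject which photograph.
'which photograph' functions as the direct object of 'reject'. The gap is right after 'reject'.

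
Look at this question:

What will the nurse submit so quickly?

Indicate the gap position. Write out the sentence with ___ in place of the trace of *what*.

Underlying clause: The nurse will submit what so quickly.
'what' is the direct object of 'submit'. The gap is right after 'submit'.

What will the nurse submit ___ so quickly?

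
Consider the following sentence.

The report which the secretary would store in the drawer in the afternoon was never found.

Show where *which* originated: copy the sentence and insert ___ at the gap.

'which' is the direct object of 'store'. The gap is right after 'store'.

The report which the secretary would store ___ in the drawer in the afternoon was never found.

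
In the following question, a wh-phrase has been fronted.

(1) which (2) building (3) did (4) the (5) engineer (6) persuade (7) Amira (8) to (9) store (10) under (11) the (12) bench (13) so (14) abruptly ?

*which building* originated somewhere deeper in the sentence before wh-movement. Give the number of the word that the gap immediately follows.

9

Underlying clause: The engineer did persuade Amira to store which building under the bench so abruptly.
The filler 'which building' is interpreted as the direct object of 'store'. It moves to the left edge, and the trace sits right after 'store':
Which building did the engineer persuade Amira to store ___ under the bench so abruptly?
'store' is word 9.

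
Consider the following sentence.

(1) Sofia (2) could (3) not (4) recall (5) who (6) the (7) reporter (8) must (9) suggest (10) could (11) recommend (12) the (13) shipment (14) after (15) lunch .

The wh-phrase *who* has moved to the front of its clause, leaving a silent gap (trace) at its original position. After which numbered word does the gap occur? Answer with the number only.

9

Before movement: The reporter must suggest who could recommend the shipment after lunch.
'who' is the subject of the clause embedded under 'suggest'. Wh-movement fronts it, leaving a gap right after 'suggest':
Sofia could not recall who the reporter must suggest ___ could recommend the shipment after lunch.
'suggest' is word 9.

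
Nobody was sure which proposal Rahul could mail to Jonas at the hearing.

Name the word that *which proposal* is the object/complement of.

In situ: Rahul could mail which proposal to Jonas at the hearing.
'which proposal' is the direct object of 'mail'. Wh-movement fronts it, leaving a gap right after 'mail':
Nobody was sure which proposal Rahul could mail ___ to Jonas at the hearing.

mail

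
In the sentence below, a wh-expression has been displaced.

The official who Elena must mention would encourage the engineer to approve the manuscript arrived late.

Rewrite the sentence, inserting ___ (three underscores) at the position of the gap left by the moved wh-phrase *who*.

The official who Elena must mention ___ would encourage the engineer to approve the manuscript arrived late.

The filler 'who' is interpreted as the subject of the clause embedded under 'mention'. The gap is right after 'mention'.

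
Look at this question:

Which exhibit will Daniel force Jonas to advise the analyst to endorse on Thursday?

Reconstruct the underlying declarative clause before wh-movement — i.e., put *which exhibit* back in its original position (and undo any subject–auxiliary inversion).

Daniel will force Jonas to advise the analyst to endorse which exhibit on Thursday.

'which exhibit' functions as the direct object of 'endorse'. Fronting leaves a gap immediately after 'endorse':
Which exhibit will Daniel force Jonas to advise the analyst to endorse ___ on Thursday?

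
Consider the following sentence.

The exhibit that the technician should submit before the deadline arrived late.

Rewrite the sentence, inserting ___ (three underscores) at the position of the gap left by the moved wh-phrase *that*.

The exhibit that the technician should submit ___ before the deadline arrived late.

'that' is the direct object of 'submit'. The gap is right after 'submit'.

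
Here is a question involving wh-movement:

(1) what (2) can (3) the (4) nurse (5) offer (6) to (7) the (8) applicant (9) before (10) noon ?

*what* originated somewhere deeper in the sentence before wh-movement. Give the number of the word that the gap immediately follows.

5

Underlying clause: The nurse can offer what to the applicant before noon.
'what' functions as the direct object of 'offer'. It moves to the left edge, and the trace sits right after 'offer':
What can the nurse offer ___ to the applicant before noon?
'offer' is word 5.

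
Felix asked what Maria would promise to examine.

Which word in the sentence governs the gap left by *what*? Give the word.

examine

In situ: Maria would promise to examine what.
The filler 'what' is interpreted as the direct object of 'examine'. Fronting leaves a gap immediately after 'examine':
Felix asked what Maria would promise to examine ___.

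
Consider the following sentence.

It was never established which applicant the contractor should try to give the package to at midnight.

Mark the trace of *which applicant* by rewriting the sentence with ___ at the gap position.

Underlying clause: The contractor should try to give the package to which applicant at midnight.
The filler 'which applicant' is interpreted as the object of the preposition 'to' (recipient of 'give'). The gap is right after 'to'.

It was never established which applicant the contractor should try to give the package to ___ at midnight.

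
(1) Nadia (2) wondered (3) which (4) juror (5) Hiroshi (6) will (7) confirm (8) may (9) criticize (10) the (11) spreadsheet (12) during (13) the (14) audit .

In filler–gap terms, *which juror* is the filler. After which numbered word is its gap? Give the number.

7

Before movement: Hiroshi will confirm which juror may criticize the spreadsheet during the audit.
The filler 'which juror' is interpreted as the subject of the clause embedded under 'confirm'. It moves to the left edge, and the trace sits right after 'confirm':
Nadia wondered which juror Hiroshi will confirm ___ may criticize the spreadsheet during the audit.
'confirm' is word 7.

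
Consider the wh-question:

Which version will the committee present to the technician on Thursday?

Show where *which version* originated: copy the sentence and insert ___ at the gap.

Before movement: The committee will present which version to the technician on Thursday.
The filler 'which version' is interpreted as the direct object of 'present'. The gap is right after 'present'.

Which version will the committee present ___ to the technician on Thursday?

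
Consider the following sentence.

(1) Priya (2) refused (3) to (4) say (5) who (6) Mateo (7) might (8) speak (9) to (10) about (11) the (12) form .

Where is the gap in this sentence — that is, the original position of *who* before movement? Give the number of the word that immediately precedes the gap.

9

Pre-movement form: Mateo might speak to who about the form.
'who' is the object of the preposition 'to'. Fronting leaves a gap immediately after 'to':
Priya refused to say who Mateo might speak to ___ about the form.
'to' is word 9.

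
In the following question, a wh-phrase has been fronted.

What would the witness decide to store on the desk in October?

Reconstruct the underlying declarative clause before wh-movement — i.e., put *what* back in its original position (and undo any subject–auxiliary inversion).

The witness would decide to store what on the desk in October.

'what' functions as the direct object of 'store'. Fronting leaves a gap immediately after 'store':
What would the witness decide to store ___ on the desk in October?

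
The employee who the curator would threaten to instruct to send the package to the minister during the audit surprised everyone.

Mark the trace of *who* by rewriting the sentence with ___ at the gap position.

The employee who the curator would threaten to instruct ___ to send the package to the minister during the audit surprised everyone.

The filler 'who' is interpreted as the direct object of 'instruct'. The gap is right after 'instruct'.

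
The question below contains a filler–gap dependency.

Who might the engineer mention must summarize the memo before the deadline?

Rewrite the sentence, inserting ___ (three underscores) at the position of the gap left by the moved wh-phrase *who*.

In situ: The engineer might mention who must summarize the memo before the deadline.
'who' is the subject of the clause embedded under 'mention'. The gap is right after 'mention'.

Who might the engineer mention ___ must summarize the memo before the deadline?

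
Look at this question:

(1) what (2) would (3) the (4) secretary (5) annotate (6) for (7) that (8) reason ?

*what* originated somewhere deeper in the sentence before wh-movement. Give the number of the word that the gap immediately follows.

Pre-movement form: The secretary would annotate what for that reason.
The filler 'what' is interpreted as the direct object of 'annotate'. Fronting leaves a gap immediately after 'annotate':
What would the secretary annotate ___ for that reason?
'annotate' is word 5.

5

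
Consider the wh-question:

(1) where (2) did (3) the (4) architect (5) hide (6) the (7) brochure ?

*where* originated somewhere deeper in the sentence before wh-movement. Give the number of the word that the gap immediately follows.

7

Underlying clause: The architect did hide the brochure where.
The filler 'where' is interpreted as the locative complement of 'hide'. It moves to the left edge, and the trace sits right after 'brochure':
Where did the architect hide the brochure ___?
'brochure' is word 7.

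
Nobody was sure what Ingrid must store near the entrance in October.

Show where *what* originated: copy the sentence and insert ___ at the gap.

Nobody was sure what Ingrid must store ___ near the entrance in October.

Before movement: Ingrid must store what near the entrance in October.
The filler 'what' is interpreted as the direct object of 'store'. The gap is right after 'store'.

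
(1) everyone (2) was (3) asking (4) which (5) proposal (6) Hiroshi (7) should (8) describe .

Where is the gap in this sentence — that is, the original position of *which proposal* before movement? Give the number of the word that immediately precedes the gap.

8

Pre-movement form: Hiroshi should describe which proposal.
The filler 'which proposal' is interpreted as the direct object of 'describe'. Fronting leaves a gap immediately after 'describe':
Everyone was asking which proposal Hiroshi should describe ___.
'describe' is word 8.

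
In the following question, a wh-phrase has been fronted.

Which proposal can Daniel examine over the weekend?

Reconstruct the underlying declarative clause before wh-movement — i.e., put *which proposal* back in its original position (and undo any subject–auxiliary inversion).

Daniel can examine which proposal over the weekend.

'which proposal' functions as the direct object of 'examine'. Wh-movement fronts it, leaving a gap right after 'examine':
Which proposal can Daniel examine ___ over the weekend?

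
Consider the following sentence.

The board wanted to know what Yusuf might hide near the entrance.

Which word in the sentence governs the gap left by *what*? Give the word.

Pre-movement form: Yusuf might hide what near the entrance.
'what' is the direct object of 'hide'. Wh-movement fronts it, leaving a gap right after 'hide':
The board wanted to know what Yusuf might hide ___ near the entrance.

hide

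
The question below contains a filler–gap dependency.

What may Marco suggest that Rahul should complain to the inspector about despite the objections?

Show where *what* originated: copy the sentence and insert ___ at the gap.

Before movement: Marco may suggest that Rahul should complain to the inspector about what despite the objections.
'what' functions as the object of the preposition 'about'. The gap is right after 'about'.

What may Marco suggest that Rahul should complain to the inspector about ___ despite the objections?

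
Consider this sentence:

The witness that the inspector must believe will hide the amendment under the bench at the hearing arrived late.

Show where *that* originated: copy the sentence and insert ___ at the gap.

The filler 'that' is interpreted as the subject of the clause embedded under 'believe'. The gap is right after 'believe'.

The witness that the inspector must believe ___ will hide the amendment under the bench at the hearing arrived late.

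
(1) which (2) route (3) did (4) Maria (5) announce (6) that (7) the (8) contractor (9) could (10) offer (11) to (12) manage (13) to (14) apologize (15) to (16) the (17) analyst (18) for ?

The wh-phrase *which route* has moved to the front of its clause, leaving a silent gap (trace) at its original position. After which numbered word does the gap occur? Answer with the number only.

18

Pre-movement form: Maria did announce that the contractor could offer to manage to apologize to the analyst for which route.
'which route' functions as the object of the preposition 'for'. It moves to the left edge, and the trace sits right after 'for':
Which route did Maria announce that the contractor could offer to manage to apologize to the analyst for ___?
'for' is word 18.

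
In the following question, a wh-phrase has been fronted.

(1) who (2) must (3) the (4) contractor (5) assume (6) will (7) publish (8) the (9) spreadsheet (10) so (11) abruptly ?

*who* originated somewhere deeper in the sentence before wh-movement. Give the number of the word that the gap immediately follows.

Before movement: The contractor must assume who will publish the spreadsheet so abruptly.
'who' is the subject of the clause embedded under 'assume'. Fronting leaves a gap immediately after 'assume':
Who must the contractor assume ___ will publish the spreadsheet so abruptly?
'assume' is word 5.

5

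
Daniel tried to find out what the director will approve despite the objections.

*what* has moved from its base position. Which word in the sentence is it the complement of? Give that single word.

approve

Underlying clause: The director will approve what despite the objections.
'what' is the direct object of 'approve'. Fronting leaves a gap immediately after 'approve':
Daniel tried to find out what the director will approve ___ despite the objections.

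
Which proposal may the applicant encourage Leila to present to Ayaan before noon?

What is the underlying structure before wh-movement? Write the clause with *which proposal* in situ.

The applicant may encourage Leila to present which proposal to Ayaan before noon.

'which proposal' functions as the direct object of 'present'. Wh-movement fronts it, leaving a gap right after 'present':
Which proposal may the applicant encourage Leila to present ___ to Ayaan before noon?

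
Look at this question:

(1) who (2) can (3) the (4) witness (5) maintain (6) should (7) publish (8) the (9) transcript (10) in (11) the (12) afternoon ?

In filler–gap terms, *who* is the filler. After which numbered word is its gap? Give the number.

In situ: The witness can maintain who should publish the transcript in the afternoon.
'who' functions as the subject of the clause embedded under 'maintain'. Fronting leaves a gap immediately after 'maintain':
Who can the witness maintain ___ should publish the transcript in the afternoon?
'maintain' is word 5.

5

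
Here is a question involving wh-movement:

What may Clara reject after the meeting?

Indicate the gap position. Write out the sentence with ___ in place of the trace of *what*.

Underlying clause: Clara may reject what after the meeting.
'what' functions as the direct object of 'reject'. The gap is right after 'reject'.

What may Clara reject ___ after the meeting?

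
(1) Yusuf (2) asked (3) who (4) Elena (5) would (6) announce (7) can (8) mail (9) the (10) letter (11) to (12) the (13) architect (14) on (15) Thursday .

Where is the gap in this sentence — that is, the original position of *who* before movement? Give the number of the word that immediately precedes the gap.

Pre-movement form: Elena would announce who can mail the letter to the architect on Thursday.
The filler 'who' is interpreted as the subject of the clause embedded under 'announce'. It moves to the left edge, and the trace sits right after 'announce':
Yusuf asked who Elena would announce ___ can mail the letter to the architect on Thursday.
'announce' is word 6.

6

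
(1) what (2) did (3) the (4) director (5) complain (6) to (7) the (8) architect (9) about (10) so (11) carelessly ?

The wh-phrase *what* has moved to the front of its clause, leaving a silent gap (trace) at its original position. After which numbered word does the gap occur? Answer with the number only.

9

In situ: The director did complain to the architect about what so carelessly.
'what' functions as the object of the preposition 'about'. It moves to the left edge, and the trace sits right after 'about':
What did the director complain to the architect about ___ so carelessly?
'about' is word 9.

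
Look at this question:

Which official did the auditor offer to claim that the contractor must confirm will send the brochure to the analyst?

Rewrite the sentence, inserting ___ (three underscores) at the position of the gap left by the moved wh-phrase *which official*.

Before movement: The auditor did offer to claim that the contractor must confirm which official will send the brochure to the analyst.
The filler 'which official' is interpreted as the subject of the clause embedded under 'confirm'. The gap is right after 'confirm'.

Which official did the auditor offer to claim that the contractor must confirm ___ will send the brochure to the analyst?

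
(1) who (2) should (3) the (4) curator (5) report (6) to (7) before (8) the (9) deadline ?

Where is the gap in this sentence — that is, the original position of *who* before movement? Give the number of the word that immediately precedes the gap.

6

Pre-movement form: The curator should report to who before the deadline.
The filler 'who' is interpreted as the object of the preposition 'to'. It moves to the left edge, and the trace sits right after 'to':
Who should the curator report to ___ before the deadline?
'to' is word 6.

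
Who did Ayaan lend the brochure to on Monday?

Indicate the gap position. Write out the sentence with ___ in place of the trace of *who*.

Who did Ayaan lend the brochure to ___ on Monday?

Before movement: Ayaan did lend the brochure to who on Monday.
'who' is the object of the preposition 'to' (recipient of 'lend'). The gap is right after 'to'.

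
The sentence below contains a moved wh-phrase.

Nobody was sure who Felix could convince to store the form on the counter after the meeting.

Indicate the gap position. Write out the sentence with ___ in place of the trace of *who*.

Pre-movement form: Felix could convince who to store the form on the counter after the meeting.
'who' is the direct object of 'convince'. The gap is right after 'convince'.

Nobody was sure who Felix could convince ___ to store the form on the counter after the meeting.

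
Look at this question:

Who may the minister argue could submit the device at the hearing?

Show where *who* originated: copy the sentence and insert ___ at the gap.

Underlying clause: The minister may argue who could submit the device at the hearing.
'who' is the subject of the clause embedded under 'argue'. The gap is right after 'argue'.

Who may the minister argue ___ could submit the device at the hearing?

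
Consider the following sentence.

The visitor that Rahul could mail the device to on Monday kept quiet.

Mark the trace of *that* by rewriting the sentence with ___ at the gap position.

'that' functions as the object of the preposition 'to' (recipient of 'mail'). The gap is right after 'to'.

The visitor that Rahul could mail the device to ___ on Monday kept quiet.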